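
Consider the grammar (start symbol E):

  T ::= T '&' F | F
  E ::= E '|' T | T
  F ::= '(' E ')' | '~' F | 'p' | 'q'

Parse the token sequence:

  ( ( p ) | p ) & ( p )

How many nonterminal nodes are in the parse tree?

17

[E [T [T [F ( [E [E [T [F ( [E [T [F p]]] )]]] | [T [F p]]] )]] & [F ( [E [T [F p]]] )]]]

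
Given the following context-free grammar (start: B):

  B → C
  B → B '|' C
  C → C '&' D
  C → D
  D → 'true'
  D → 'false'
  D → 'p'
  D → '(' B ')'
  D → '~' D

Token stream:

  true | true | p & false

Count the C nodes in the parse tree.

4

[B [B [B [C [D true]]] | [C [D true]]] | [C [C [D p]] & [D false]]]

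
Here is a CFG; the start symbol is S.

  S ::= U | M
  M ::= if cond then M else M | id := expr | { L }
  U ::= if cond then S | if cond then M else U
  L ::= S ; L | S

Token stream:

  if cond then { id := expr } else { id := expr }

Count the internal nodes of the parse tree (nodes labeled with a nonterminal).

[S [M if cond then [M { [L [S [M id := expr]]] }] else [M { [L [S [M id := expr]]] }]]]

10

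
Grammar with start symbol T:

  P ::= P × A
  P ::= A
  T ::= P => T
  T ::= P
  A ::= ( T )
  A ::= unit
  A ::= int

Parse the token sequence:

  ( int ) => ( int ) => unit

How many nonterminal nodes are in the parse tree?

[T [P [A ( [T [P [A int]]] )]] => [T [P [A ( [T [P [A int]]] )]] => [T [P [A unit]]]]]

15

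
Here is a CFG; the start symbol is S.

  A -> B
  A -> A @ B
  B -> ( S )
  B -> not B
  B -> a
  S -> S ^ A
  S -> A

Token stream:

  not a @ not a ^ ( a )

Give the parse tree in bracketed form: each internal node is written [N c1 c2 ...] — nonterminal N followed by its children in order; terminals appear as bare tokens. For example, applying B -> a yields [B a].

S
S ^ A
A ^ A
A @ B ^ A
B @ B ^ A
not B @ B ^ A
not a @ B ^ A
not a @ not B ^ A
not a @ not a ^ A
not a @ not a ^ B
not a @ not a ^ ( S )
not a @ not a ^ ( A )
not a @ not a ^ ( B )
not a @ not a ^ ( a )

[S [S [A [A [B not [B a]]] @ [B not [B a]]]] ^ [A [B ( [S [A [B a]]] )]]]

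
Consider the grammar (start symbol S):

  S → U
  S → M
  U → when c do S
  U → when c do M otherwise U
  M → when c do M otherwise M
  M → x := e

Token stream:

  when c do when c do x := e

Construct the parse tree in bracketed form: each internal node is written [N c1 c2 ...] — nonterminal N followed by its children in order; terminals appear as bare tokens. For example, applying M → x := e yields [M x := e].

S
U
when c do S
when c do U
when c do when c do S
when c do when c do M
when c do when c do x := e

[S [U when c do [S [U when c do [S [M x := e]]]]]]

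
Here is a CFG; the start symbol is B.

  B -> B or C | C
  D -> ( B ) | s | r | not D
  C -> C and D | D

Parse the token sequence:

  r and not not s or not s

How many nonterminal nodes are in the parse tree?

11

[B [B [C [C [D r]] and [D not [D not [D s]]]]] or [C [D not [D s]]]]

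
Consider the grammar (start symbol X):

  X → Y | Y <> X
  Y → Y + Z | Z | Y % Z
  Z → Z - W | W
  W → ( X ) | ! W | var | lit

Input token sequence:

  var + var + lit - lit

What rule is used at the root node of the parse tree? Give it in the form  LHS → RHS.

X → Y

[X [Y [Y [Y [Z [W var]]] + [Z [W var]]] + [Z [Z [W lit]] - [W lit]]]]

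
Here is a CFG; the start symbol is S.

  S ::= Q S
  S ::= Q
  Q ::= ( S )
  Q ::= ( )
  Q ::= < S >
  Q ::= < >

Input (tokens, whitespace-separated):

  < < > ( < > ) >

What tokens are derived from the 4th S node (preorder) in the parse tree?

[S [Q < [S [Q < >] [S [Q ( [S [Q < >]] )]]] >]]

< >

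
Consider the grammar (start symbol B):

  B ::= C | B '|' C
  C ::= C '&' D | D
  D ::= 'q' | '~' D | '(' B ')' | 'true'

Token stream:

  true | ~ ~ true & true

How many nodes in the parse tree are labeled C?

[B [B [C [D true]]] | [C [C [D ~ [D ~ [D true]]]] & [D true]]]

3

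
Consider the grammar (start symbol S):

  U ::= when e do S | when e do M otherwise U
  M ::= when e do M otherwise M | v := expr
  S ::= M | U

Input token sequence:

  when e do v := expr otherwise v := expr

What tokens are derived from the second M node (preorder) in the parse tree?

[S [M when e do [M v := expr] otherwise [M v := expr]]]

v := expr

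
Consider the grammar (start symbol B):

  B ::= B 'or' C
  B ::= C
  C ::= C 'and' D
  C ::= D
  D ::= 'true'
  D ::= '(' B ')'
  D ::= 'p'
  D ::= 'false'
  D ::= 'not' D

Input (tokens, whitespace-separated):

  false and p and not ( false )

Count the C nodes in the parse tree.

[B [C [C [C [D false]] and [D p]] and [D not [D ( [B [C [D false]]] )]]]]

4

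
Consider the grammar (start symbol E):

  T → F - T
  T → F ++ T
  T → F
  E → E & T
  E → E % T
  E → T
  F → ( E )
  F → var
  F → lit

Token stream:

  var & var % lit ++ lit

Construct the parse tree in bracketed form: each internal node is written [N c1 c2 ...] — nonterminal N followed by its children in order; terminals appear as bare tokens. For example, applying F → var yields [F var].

E
E % T
E & T % T
T & T % T
F & T % T
var & T % T
var & F % T
var & var % T
var & var % F ++ T
var & var % lit ++ T
var & var % lit ++ F
var & var % lit ++ lit

[E [E [E [T [F var]]] & [T [F var]]] % [T [F lit] ++ [T [F lit]]]]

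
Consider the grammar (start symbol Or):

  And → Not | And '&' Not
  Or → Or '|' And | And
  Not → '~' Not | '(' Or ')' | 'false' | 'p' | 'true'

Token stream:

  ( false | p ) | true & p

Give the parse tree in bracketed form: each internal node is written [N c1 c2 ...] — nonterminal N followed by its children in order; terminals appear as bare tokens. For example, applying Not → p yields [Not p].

[Or [Or [And [Not ( [Or [Or [And [Not false]]] | [And [Not p]]] )]]] | [And [And [Not true]] & [Not p]]]

Or
Or | And
And | And
Not | And
( Or ) | And
( Or | And ) | And
( And | And ) | And
( Not | And ) | And
( false | And ) | And
( false | Not ) | And
( false | p ) | And
( false | p ) | And & Not
( false | p ) | Not & Not
( false | p ) | true & Not
( false | p ) | true & p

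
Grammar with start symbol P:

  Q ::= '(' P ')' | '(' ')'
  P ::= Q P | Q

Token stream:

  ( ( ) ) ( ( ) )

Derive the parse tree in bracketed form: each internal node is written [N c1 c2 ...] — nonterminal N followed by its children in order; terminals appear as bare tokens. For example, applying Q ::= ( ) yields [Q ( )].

P
Q P
( P ) P
( Q ) P
( ( ) ) P
( ( ) ) Q
( ( ) ) ( P )
( ( ) ) ( Q )
( ( ) ) ( ( ) )

[P [Q ( [P [Q ( )]] )] [P [Q ( [P [Q ( )]] )]]]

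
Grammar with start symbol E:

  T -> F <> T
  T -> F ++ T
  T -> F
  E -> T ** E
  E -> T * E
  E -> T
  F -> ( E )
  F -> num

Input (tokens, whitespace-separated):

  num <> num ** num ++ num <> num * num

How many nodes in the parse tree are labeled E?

[E [T [F num] <> [T [F num]]] ** [E [T [F num] ++ [T [F num] <> [T [F num]]]] * [E [T [F num]]]]]

3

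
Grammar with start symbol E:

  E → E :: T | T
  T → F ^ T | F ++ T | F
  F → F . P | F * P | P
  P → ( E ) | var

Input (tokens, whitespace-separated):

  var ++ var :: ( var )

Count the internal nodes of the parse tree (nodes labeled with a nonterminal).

15

[E [E [T [F [P var]] ++ [T [F [P var]]]]] :: [T [F [P ( [E [T [F [P var]]]] )]]]]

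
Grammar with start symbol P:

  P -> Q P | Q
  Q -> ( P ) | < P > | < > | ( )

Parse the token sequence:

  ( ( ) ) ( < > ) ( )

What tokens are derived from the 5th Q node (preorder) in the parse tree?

[P [Q ( [P [Q ( )]] )] [P [Q ( [P [Q < >]] )] [P [Q ( )]]]]

( )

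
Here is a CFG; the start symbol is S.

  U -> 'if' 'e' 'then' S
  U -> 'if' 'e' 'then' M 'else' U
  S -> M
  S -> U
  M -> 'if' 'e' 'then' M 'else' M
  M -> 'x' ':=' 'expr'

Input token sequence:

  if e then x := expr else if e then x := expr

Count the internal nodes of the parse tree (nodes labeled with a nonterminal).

[S [U if e then [M x := expr] else [U if e then [S [M x := expr]]]]]

6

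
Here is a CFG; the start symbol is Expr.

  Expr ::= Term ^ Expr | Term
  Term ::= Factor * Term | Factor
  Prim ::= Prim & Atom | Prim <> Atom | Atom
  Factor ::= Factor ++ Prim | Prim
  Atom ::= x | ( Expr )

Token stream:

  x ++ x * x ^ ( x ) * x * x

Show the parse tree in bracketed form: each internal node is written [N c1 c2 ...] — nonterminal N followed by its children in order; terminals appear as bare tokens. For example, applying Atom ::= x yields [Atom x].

[Expr [Term [Factor [Factor [Prim [Atom x]]] ++ [Prim [Atom x]]] * [Term [Factor [Prim [Atom x]]]]] ^ [Expr [Term [Factor [Prim [Atom ( [Expr [Term [Factor [Prim [Atom x]]]]] )]]] * [Term [Factor [Prim [Atom x]]] * [Term [Factor [Prim [Atom x]]]]]]]]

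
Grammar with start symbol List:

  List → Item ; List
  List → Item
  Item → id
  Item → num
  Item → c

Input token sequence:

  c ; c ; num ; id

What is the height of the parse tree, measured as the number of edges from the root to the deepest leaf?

[List [Item c] ; [List [Item c] ; [List [Item num] ; [List [Item id]]]]]

5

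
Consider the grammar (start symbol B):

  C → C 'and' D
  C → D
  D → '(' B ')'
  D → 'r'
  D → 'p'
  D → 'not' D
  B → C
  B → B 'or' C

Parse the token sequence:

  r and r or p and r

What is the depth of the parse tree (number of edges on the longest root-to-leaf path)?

[B [B [C [C [D r]] and [D r]]] or [C [C [D p]] and [D r]]]

5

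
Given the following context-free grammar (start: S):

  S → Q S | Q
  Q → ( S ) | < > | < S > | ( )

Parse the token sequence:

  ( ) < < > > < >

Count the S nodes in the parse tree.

[S [Q ( )] [S [Q < [S [Q < >]] >] [S [Q < >]]]]

4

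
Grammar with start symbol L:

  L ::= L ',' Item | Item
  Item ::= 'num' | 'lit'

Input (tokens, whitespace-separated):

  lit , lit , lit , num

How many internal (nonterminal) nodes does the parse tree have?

[L [L [L [L [Item lit]] , [Item lit]] , [Item lit]] , [Item num]]

8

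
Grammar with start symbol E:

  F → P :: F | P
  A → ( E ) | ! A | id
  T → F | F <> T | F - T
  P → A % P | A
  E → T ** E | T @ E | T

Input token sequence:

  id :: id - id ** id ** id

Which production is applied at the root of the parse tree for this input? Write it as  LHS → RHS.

E → T ** E

[E [T [F [P [A id]] :: [F [P [A id]]]] - [T [F [P [A id]]]]] ** [E [T [F [P [A id]]]] ** [E [T [F [P [A id]]]]]]]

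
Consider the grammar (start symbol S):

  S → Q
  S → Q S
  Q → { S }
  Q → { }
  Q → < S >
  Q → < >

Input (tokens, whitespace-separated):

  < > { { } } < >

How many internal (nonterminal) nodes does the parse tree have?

[S [Q < >] [S [Q { [S [Q { }]] }] [S [Q < >]]]]

8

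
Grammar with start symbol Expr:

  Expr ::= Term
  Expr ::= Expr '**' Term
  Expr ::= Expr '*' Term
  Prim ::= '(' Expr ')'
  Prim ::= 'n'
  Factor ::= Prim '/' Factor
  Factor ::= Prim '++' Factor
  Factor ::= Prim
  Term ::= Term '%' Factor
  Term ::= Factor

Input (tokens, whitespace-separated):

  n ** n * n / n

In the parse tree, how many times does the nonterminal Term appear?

3

[Expr [Expr [Expr [Term [Factor [Prim n]]]] ** [Term [Factor [Prim n]]]] * [Term [Factor [Prim n] / [Factor [Prim n]]]]]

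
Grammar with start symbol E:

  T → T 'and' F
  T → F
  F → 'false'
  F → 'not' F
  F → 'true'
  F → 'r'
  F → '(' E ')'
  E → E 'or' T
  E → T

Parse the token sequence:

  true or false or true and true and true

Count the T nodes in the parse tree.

5

[E [E [E [T [F true]]] or [T [F false]]] or [T [T [T [F true]] and [F true]] and [F true]]]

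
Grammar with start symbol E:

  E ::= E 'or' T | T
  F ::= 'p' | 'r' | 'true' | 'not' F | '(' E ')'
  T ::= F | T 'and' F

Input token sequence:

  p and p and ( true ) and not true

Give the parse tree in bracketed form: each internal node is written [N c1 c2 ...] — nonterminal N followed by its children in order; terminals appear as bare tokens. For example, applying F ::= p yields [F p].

E
T
T and F
T and F and F
T and F and F and F
F and F and F and F
p and F and F and F
p and p and F and F
p and p and ( E ) and F
p and p and ( T ) and F
p and p and ( F ) and F
p and p and ( true ) and F
p and p and ( true ) and not F
p and p and ( true ) and not true

[E [T [T [T [T [F p]] and [F p]] and [F ( [E [T [F true]]] )]] and [F not [F true]]]]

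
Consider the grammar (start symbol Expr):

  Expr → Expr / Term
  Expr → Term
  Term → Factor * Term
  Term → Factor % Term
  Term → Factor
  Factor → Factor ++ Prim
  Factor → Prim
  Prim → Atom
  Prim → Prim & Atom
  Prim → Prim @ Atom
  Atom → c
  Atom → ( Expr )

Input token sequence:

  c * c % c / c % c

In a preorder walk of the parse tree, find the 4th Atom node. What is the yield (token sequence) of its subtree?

c

[Expr [Expr [Term [Factor [Prim [Atom c]]] * [Term [Factor [Prim [Atom c]]] % [Term [Factor [Prim [Atom c]]]]]]] / [Term [Factor [Prim [Atom c]]] % [Term [Factor [Prim [Atom c]]]]]]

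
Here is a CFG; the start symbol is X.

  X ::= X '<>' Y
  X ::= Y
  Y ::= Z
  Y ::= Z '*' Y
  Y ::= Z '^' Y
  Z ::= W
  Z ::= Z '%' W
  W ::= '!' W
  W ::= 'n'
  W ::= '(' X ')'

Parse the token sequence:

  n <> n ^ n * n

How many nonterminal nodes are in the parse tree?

[X [X [Y [Z [W n]]]] <> [Y [Z [W n]] ^ [Y [Z [W n]] * [Y [Z [W n]]]]]]

14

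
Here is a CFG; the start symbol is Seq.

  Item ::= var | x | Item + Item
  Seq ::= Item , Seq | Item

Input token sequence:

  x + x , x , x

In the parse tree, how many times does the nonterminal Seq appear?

[Seq [Item [Item x] + [Item x]] , [Seq [Item x] , [Seq [Item x]]]]

3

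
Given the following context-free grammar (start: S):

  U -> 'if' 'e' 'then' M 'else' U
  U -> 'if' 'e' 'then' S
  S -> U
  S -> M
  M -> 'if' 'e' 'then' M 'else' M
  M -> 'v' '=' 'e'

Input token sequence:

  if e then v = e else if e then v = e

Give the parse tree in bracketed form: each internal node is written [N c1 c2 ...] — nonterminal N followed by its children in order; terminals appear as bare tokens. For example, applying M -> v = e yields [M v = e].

S
U
if e then M else U
if e then v = e else U
if e then v = e else if e then S
if e then v = e else if e then M
if e then v = e else if e then v = e

[S [U if e then [M v = e] else [U if e then [S [M v = e]]]]]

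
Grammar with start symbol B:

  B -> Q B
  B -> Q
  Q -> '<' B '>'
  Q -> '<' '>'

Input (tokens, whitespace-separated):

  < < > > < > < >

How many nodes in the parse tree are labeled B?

4

[B [Q < [B [Q < >]] >] [B [Q < >] [B [Q < >]]]]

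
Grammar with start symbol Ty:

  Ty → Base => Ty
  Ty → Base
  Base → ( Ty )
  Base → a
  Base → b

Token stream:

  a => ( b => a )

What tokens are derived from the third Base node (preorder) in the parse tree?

b

[Ty [Base a] => [Ty [Base ( [Ty [Base b] => [Ty [Base a]]] )]]]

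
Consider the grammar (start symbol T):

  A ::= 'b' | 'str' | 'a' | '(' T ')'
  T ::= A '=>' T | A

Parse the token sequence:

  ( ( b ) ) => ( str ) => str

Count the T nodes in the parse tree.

[T [A ( [T [A ( [T [A b]] )]] )] => [T [A ( [T [A str]] )] => [T [A str]]]]

6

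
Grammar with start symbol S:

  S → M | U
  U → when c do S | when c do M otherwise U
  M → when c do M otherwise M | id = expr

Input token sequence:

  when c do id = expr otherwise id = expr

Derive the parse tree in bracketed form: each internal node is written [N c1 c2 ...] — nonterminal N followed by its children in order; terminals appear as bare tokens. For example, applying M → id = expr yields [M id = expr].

[S [M when c do [M id = expr] otherwise [M id = expr]]]

S
M
when c do M otherwise M
when c do id = expr otherwise M
when c do id = expr otherwise id = expr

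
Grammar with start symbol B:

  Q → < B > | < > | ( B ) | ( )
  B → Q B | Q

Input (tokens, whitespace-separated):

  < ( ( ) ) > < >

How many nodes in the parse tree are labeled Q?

[B [Q < [B [Q ( [B [Q ( )]] )]] >] [B [Q < >]]]

4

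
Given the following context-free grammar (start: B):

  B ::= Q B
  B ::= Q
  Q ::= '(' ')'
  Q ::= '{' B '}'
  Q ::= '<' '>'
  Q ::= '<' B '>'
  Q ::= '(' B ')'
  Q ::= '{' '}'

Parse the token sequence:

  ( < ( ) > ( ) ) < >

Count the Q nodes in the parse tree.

5

[B [Q ( [B [Q < [B [Q ( )]] >] [B [Q ( )]]] )] [B [Q < >]]]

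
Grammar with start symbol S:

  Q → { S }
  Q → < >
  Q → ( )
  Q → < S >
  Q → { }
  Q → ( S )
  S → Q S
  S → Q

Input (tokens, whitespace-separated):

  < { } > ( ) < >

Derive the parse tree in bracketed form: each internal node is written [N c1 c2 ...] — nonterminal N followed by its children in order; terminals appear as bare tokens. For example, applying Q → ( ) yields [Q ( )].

[S [Q < [S [Q { }]] >] [S [Q ( )] [S [Q < >]]]]

S
Q S
< S > S
< Q > S
< { } > S
< { } > Q S
< { } > ( ) S
< { } > ( ) Q
< { } > ( ) < >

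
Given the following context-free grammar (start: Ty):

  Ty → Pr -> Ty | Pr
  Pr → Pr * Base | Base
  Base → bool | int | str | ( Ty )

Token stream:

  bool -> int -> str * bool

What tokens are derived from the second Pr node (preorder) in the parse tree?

[Ty [Pr [Base bool]] -> [Ty [Pr [Base int]] -> [Ty [Pr [Pr [Base str]] * [Base bool]]]]]

int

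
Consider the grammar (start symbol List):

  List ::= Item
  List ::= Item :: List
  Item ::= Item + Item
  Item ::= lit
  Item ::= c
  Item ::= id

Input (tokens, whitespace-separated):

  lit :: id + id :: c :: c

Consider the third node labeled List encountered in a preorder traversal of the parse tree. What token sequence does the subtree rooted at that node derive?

c :: c

[List [Item lit] :: [List [Item [Item id] + [Item id]] :: [List [Item c] :: [List [Item c]]]]]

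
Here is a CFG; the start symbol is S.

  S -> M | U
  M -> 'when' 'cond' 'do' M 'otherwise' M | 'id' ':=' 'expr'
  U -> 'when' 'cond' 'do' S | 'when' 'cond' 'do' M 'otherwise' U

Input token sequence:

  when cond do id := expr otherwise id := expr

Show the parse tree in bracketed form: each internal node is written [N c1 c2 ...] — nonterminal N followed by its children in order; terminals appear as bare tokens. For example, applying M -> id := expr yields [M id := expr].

[S [M when cond do [M id := expr] otherwise [M id := expr]]]

S
M
when cond do M otherwise M
when cond do id := expr otherwise M
when cond do id := expr otherwise id := expr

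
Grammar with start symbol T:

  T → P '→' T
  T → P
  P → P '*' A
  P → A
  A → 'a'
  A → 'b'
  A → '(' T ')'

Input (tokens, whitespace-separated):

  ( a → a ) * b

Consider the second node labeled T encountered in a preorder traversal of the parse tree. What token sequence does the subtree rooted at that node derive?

a → a

[T [P [P [A ( [T [P [A a]] → [T [P [A a]]]] )]] * [A b]]]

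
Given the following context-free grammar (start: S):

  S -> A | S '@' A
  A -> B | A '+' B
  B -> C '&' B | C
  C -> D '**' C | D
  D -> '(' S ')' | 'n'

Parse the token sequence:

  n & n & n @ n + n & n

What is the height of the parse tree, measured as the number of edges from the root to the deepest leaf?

[S [S [A [B [C [D n]] & [B [C [D n]] & [B [C [D n]]]]]]] @ [A [A [B [C [D n]]]] + [B [C [D n]] & [B [C [D n]]]]]]

8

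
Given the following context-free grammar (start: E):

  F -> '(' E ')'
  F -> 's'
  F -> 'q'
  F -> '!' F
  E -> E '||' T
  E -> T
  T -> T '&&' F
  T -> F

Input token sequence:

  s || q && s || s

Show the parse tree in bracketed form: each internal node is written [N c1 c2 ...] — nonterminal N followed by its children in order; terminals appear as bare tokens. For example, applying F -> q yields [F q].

[E [E [E [T [F s]]] || [T [T [F q]] && [F s]]] || [T [F s]]]

E
E || T
E || T || T
T || T || T
F || T || T
s || T || T
s || T && F || T
s || F && F || T
s || q && F || T
s || q && s || T
s || q && s || F
s || q && s || s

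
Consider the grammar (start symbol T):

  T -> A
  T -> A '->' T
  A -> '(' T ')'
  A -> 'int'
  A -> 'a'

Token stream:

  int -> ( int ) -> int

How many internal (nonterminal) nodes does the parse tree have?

[T [A int] -> [T [A ( [T [A int]] )] -> [T [A int]]]]

8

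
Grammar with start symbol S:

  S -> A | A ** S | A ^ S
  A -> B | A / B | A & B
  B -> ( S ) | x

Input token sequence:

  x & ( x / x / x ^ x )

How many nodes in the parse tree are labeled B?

[S [A [A [B x]] & [B ( [S [A [A [A [B x]] / [B x]] / [B x]] ^ [S [A [B x]]]] )]]]

6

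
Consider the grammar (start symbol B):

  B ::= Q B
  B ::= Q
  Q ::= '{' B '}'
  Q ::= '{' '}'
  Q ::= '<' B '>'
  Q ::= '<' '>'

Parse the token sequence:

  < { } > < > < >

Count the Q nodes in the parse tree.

4

[B [Q < [B [Q { }]] >] [B [Q < >] [B [Q < >]]]]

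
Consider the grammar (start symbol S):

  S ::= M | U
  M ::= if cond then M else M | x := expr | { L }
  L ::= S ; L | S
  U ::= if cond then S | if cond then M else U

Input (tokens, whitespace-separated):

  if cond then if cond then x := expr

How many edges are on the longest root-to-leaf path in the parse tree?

6

[S [U if cond then [S [U if cond then [S [M x := expr]]]]]]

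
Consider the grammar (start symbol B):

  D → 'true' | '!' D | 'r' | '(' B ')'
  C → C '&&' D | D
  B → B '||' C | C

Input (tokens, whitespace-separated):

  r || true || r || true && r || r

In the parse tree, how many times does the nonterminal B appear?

[B [B [B [B [B [C [D r]]] || [C [D true]]] || [C [D r]]] || [C [C [D true]] && [D r]]] || [C [D r]]]

5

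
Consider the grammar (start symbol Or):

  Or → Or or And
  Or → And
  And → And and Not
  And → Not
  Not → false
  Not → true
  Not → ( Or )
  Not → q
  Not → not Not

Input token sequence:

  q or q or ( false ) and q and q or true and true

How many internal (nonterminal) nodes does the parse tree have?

21

[Or [Or [Or [Or [And [Not q]]] or [And [Not q]]] or [And [And [And [Not ( [Or [And [Not false]]] )]] and [Not q]] and [Not q]]] or [And [And [Not true]] and [Not true]]]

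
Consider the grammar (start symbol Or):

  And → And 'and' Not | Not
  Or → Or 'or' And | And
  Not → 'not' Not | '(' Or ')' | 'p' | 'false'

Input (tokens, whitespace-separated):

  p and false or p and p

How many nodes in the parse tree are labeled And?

[Or [Or [And [And [Not p]] and [Not false]]] or [And [And [Not p]] and [Not p]]]

4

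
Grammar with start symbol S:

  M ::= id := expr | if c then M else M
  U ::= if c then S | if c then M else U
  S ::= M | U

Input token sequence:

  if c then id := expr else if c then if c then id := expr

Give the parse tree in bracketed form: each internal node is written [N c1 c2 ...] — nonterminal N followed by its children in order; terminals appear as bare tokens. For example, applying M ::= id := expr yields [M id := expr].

[S [U if c then [M id := expr] else [U if c then [S [U if c then [S [M id := expr]]]]]]]

S
U
if c then M else U
if c then id := expr else U
if c then id := expr else if c then S
if c then id := expr else if c then U
if c then id := expr else if c then if c then S
if c then id := expr else if c then if c then M
if c then id := expr else if c then if c then id := expr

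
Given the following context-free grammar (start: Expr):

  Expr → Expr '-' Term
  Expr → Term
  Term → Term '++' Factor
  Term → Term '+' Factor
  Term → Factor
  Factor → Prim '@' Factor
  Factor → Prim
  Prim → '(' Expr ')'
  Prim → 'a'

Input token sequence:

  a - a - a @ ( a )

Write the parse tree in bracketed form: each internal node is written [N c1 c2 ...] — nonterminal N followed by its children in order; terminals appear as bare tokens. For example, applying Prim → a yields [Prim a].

Expr
Expr - Term
Expr - Term - Term
Term - Term - Term
Factor - Term - Term
Prim - Term - Term
a - Term - Term
a - Factor - Term
a - Prim - Term
a - a - Term
a - a - Factor
a - a - Prim @ Factor
a - a - a @ Factor
a - a - a @ Prim
a - a - a @ ( Expr )
a - a - a @ ( Term )
a - a - a @ ( Factor )
a - a - a @ ( Prim )
a - a - a @ ( a )

[Expr [Expr [Expr [Term [Factor [Prim a]]]] - [Term [Factor [Prim a]]]] - [Term [Factor [Prim a] @ [Factor [Prim ( [Expr [Term [Factor [Prim a]]]] )]]]]]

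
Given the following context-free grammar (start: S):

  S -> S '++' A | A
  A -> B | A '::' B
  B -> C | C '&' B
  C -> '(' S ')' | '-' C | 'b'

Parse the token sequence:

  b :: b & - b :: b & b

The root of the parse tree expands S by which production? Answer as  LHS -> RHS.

S -> A

[S [A [A [A [B [C b]]] :: [B [C b] & [B [C - [C b]]]]] :: [B [C b] & [B [C b]]]]]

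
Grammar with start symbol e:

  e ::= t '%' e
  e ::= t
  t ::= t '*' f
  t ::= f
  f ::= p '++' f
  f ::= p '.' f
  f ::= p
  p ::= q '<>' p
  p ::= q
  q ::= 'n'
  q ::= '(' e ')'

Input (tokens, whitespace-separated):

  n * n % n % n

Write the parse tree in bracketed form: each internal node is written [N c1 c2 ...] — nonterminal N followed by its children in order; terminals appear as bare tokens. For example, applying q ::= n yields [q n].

[e [t [t [f [p [q n]]]] * [f [p [q n]]]] % [e [t [f [p [q n]]]] % [e [t [f [p [q n]]]]]]]

e
t % e
t * f % e
f * f % e
p * f % e
q * f % e
n * f % e
n * p % e
n * q % e
n * n % e
n * n % t % e
n * n % f % e
n * n % p % e
n * n % q % e
n * n % n % e
n * n % n % t
n * n % n % f
n * n % n % p
n * n % n % q
n * n % n % n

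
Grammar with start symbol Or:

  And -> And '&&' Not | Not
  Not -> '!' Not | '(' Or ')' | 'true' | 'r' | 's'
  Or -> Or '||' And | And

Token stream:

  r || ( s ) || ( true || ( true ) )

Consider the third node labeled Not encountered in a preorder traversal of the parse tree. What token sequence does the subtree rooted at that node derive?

[Or [Or [Or [And [Not r]]] || [And [Not ( [Or [And [Not s]]] )]]] || [And [Not ( [Or [Or [And [Not true]]] || [And [Not ( [Or [And [Not true]]] )]]] )]]]

s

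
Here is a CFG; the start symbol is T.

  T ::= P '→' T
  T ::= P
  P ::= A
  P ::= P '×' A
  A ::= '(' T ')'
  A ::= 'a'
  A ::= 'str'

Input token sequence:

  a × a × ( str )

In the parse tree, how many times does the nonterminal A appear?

4

[T [P [P [P [A a]] × [A a]] × [A ( [T [P [A str]]] )]]]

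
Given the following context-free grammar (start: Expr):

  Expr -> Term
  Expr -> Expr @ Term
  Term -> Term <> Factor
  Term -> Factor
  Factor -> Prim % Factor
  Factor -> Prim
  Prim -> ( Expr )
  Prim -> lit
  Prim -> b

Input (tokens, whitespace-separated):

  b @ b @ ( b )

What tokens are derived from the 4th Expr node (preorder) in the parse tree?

b

[Expr [Expr [Expr [Term [Factor [Prim b]]]] @ [Term [Factor [Prim b]]]] @ [Term [Factor [Prim ( [Expr [Term [Factor [Prim b]]]] )]]]]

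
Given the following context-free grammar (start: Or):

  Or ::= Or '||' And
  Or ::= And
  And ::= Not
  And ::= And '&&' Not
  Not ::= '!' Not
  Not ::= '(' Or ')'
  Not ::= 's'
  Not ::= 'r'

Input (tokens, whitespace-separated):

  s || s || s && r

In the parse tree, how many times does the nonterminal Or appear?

3

[Or [Or [Or [And [Not s]]] || [And [Not s]]] || [And [And [Not s]] && [Not r]]]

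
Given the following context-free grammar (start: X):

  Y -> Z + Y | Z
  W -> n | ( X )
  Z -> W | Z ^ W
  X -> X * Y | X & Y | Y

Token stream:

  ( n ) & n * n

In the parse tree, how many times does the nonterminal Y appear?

4

[X [X [X [Y [Z [W ( [X [Y [Z [W n]]]] )]]]] & [Y [Z [W n]]]] * [Y [Z [W n]]]]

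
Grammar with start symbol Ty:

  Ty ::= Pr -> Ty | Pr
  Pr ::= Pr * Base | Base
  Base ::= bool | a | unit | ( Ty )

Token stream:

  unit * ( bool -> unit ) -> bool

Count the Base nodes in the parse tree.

5

[Ty [Pr [Pr [Base unit]] * [Base ( [Ty [Pr [Base bool]] -> [Ty [Pr [Base unit]]]] )]] -> [Ty [Pr [Base bool]]]]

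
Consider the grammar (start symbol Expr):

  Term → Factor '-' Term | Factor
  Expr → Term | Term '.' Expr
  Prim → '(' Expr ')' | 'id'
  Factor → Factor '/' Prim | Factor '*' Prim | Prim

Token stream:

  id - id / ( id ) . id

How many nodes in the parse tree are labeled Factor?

5

[Expr [Term [Factor [Prim id]] - [Term [Factor [Factor [Prim id]] / [Prim ( [Expr [Term [Factor [Prim id]]]] )]]]] . [Expr [Term [Factor [Prim id]]]]]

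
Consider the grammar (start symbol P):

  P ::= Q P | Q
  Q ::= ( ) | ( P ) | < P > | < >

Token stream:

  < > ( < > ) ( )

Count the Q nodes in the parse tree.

[P [Q < >] [P [Q ( [P [Q < >]] )] [P [Q ( )]]]]

4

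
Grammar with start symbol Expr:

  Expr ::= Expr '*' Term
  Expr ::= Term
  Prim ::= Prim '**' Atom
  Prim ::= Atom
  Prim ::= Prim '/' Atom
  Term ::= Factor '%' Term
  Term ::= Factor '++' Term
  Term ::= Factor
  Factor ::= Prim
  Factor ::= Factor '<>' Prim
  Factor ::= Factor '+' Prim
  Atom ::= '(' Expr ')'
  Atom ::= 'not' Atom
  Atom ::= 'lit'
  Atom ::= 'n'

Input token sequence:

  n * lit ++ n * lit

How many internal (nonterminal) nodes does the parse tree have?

19

[Expr [Expr [Expr [Term [Factor [Prim [Atom n]]]]] * [Term [Factor [Prim [Atom lit]]] ++ [Term [Factor [Prim [Atom n]]]]]] * [Term [Factor [Prim [Atom lit]]]]]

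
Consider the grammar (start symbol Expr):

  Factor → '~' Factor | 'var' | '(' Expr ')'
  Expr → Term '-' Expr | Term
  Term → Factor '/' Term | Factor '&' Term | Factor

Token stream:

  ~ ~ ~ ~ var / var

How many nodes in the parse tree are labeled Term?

2

[Expr [Term [Factor ~ [Factor ~ [Factor ~ [Factor ~ [Factor var]]]]] / [Term [Factor var]]]]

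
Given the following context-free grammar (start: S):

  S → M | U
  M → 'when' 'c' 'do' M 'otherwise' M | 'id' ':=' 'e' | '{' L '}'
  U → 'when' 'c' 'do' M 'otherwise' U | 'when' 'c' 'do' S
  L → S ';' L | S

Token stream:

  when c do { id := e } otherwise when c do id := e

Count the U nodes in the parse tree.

[S [U when c do [M { [L [S [M id := e]]] }] otherwise [U when c do [S [M id := e]]]]]

2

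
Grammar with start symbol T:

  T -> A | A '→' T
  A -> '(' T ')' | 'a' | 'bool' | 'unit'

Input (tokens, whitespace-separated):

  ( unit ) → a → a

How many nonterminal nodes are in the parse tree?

[T [A ( [T [A unit]] )] → [T [A a] → [T [A a]]]]

8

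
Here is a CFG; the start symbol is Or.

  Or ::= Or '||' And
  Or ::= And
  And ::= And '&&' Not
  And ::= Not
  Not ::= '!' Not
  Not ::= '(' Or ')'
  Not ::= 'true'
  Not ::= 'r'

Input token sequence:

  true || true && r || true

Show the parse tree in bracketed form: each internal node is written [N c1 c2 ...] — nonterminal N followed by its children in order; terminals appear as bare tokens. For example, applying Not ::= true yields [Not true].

Or
Or || And
Or || And || And
And || And || And
Not || And || And
true || And || And
true || And && Not || And
true || Not && Not || And
true || true && Not || And
true || true && r || And
true || true && r || Not
true || true && r || true

[Or [Or [Or [And [Not true]]] || [And [And [Not true]] && [Not r]]] || [And [Not true]]]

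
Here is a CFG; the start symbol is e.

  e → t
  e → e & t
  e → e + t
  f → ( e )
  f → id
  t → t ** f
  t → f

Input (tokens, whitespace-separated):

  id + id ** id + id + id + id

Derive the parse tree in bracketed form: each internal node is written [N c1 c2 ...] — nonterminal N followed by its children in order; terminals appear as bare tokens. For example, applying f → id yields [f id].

[e [e [e [e [e [t [f id]]] + [t [t [f id]] ** [f id]]] + [t [f id]]] + [t [f id]]] + [t [f id]]]

e
e + t
e + t + t
e + t + t + t
e + t + t + t + t
t + t + t + t + t
f + t + t + t + t
id + t + t + t + t
id + t ** f + t + t + t
id + f ** f + t + t + t
id + id ** f + t + t + t
id + id ** id + t + t + t
id + id ** id + f + t + t
id + id ** id + id + t + t
id + id ** id + id + f + t
id + id ** id + id + id + t
id + id ** id + id + id + f
id + id ** id + id + id + id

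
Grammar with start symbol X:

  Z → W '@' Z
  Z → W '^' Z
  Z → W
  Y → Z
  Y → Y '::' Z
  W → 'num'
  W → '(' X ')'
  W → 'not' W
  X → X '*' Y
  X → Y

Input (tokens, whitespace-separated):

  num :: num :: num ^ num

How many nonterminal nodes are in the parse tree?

12

[X [Y [Y [Y [Z [W num]]] :: [Z [W num]]] :: [Z [W num] ^ [Z [W num]]]]]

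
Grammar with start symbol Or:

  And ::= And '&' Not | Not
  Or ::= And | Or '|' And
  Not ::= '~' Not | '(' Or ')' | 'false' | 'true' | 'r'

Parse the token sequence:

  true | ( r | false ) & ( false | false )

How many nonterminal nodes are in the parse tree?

20

[Or [Or [And [Not true]]] | [And [And [Not ( [Or [Or [And [Not r]]] | [And [Not false]]] )]] & [Not ( [Or [Or [And [Not false]]] | [And [Not false]]] )]]]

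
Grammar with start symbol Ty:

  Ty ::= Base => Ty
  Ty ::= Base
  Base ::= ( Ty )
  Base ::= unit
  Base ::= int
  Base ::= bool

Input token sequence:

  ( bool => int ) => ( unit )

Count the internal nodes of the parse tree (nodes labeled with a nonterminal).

10

[Ty [Base ( [Ty [Base bool] => [Ty [Base int]]] )] => [Ty [Base ( [Ty [Base unit]] )]]]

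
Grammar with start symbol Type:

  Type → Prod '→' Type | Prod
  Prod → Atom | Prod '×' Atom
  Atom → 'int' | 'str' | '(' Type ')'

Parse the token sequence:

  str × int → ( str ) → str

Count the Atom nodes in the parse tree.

[Type [Prod [Prod [Atom str]] × [Atom int]] → [Type [Prod [Atom ( [Type [Prod [Atom str]]] )]] → [Type [Prod [Atom str]]]]]

5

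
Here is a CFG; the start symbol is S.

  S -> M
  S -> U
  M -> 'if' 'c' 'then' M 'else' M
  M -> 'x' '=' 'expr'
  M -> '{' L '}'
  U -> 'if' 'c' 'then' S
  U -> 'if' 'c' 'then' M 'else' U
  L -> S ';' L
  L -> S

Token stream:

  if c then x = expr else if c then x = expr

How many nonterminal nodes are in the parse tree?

[S [U if c then [M x = expr] else [U if c then [S [M x = expr]]]]]

6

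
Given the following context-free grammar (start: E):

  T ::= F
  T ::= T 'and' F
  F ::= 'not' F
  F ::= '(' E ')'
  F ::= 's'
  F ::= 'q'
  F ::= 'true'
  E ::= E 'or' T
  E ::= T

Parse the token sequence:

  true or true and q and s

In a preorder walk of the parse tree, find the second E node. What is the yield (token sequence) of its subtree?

true

[E [E [T [F true]]] or [T [T [T [F true]] and [F q]] and [F s]]]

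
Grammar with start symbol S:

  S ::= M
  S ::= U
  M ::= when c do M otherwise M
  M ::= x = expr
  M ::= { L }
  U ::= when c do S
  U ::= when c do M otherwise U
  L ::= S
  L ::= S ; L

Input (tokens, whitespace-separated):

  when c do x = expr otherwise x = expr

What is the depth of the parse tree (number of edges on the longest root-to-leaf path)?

3

[S [M when c do [M x = expr] otherwise [M x = expr]]]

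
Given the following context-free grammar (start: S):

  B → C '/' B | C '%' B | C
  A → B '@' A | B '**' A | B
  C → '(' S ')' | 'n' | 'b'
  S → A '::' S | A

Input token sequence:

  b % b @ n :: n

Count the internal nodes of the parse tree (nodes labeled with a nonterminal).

13

[S [A [B [C b] % [B [C b]]] @ [A [B [C n]]]] :: [S [A [B [C n]]]]]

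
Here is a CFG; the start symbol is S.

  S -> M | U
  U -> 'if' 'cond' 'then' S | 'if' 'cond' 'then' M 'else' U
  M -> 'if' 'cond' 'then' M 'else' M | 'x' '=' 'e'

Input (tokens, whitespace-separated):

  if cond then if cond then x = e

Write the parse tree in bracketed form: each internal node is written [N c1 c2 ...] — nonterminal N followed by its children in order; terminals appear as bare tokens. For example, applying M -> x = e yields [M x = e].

[S [U if cond then [S [U if cond then [S [M x = e]]]]]]

S
U
if cond then S
if cond then U
if cond then if cond then S
if cond then if cond then M
if cond then if cond then x = e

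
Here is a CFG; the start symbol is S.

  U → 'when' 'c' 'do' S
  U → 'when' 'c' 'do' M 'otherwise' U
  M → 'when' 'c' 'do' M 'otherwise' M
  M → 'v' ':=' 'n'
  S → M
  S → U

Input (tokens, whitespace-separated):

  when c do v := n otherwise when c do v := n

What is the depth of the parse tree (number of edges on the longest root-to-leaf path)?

[S [U when c do [M v := n] otherwise [U when c do [S [M v := n]]]]]

5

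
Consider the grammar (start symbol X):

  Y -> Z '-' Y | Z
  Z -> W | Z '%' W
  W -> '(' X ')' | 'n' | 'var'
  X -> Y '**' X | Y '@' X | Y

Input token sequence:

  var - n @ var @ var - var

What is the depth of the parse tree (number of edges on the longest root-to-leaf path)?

[X [Y [Z [W var]] - [Y [Z [W n]]]] @ [X [Y [Z [W var]]] @ [X [Y [Z [W var]] - [Y [Z [W var]]]]]]]

7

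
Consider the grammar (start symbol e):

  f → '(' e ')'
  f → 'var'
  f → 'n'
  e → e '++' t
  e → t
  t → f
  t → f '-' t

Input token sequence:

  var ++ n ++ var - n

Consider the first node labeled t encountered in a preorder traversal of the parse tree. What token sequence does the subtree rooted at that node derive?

[e [e [e [t [f var]]] ++ [t [f n]]] ++ [t [f var] - [t [f n]]]]

var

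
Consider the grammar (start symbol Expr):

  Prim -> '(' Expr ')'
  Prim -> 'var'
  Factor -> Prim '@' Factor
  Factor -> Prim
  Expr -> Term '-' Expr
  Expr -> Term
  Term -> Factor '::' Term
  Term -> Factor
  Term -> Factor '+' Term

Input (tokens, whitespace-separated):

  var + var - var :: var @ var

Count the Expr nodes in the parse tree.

[Expr [Term [Factor [Prim var]] + [Term [Factor [Prim var]]]] - [Expr [Term [Factor [Prim var]] :: [Term [Factor [Prim var] @ [Factor [Prim var]]]]]]]

2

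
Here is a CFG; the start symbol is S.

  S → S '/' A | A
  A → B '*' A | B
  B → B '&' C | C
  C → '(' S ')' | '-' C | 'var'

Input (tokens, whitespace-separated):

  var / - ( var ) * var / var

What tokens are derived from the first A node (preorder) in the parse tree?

[S [S [S [A [B [C var]]]] / [A [B [C - [C ( [S [A [B [C var]]]] )]]] * [A [B [C var]]]]] / [A [B [C var]]]]

var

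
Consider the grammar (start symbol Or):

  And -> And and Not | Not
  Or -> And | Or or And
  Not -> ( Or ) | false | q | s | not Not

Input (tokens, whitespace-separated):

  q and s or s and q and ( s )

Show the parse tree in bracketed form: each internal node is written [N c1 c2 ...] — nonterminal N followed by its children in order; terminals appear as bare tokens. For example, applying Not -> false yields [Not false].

Or
Or or And
And or And
And and Not or And
Not and Not or And
q and Not or And
q and s or And
q and s or And and Not
q and s or And and Not and Not
q and s or Not and Not and Not
q and s or s and Not and Not
q and s or s and q and Not
q and s or s and q and ( Or )
q and s or s and q and ( And )
q and s or s and q and ( Not )
q and s or s and q and ( s )

[Or [Or [And [And [Not q]] and [Not s]]] or [And [And [And [Not s]] and [Not q]] and [Not ( [Or [And [Not s]]] )]]]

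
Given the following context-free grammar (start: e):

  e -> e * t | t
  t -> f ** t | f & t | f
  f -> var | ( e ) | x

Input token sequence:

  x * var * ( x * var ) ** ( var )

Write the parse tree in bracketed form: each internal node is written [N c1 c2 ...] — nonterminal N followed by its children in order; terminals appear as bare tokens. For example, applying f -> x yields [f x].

e
e * t
e * t * t
t * t * t
f * t * t
x * t * t
x * f * t
x * var * t
x * var * f ** t
x * var * ( e ) ** t
x * var * ( e * t ) ** t
x * var * ( t * t ) ** t
x * var * ( f * t ) ** t
x * var * ( x * t ) ** t
x * var * ( x * f ) ** t
x * var * ( x * var ) ** t
x * var * ( x * var ) ** f
x * var * ( x * var ) ** ( e )
x * var * ( x * var ) ** ( t )
x * var * ( x * var ) ** ( f )
x * var * ( x * var ) ** ( var )

[e [e [e [t [f x]]] * [t [f var]]] * [t [f ( [e [e [t [f x]]] * [t [f var]]] )] ** [t [f ( [e [t [f var]]] )]]]]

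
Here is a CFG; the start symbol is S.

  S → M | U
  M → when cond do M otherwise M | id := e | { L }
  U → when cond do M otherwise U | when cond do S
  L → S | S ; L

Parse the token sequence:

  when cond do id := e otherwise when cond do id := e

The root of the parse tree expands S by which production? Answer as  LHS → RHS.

S → U

[S [U when cond do [M id := e] otherwise [U when cond do [S [M id := e]]]]]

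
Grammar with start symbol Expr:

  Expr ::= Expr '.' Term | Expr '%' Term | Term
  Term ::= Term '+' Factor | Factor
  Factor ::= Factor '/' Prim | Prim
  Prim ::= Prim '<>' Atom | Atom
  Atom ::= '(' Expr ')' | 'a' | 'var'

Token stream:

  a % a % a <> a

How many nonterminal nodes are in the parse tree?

17

[Expr [Expr [Expr [Term [Factor [Prim [Atom a]]]]] % [Term [Factor [Prim [Atom a]]]]] % [Term [Factor [Prim [Prim [Atom a]] <> [Atom a]]]]]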